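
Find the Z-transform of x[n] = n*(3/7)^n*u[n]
Using the property Z{n * a^n * u[n]}=az/(z-a)^2
With a=3/7: X(z)=(3/7)z/(z - 3/7)^2, |z| > 3/7

Answer: (3/7)z/(z - 3/7)^2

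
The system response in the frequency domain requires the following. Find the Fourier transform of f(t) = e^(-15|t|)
Using the standard pair: F{e^(-a|t|)} = 2a/(a^2 + omega^2)
With a = 15: F(omega) = 30/(225 + omega^2)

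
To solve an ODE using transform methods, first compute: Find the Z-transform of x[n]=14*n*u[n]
Z{n * u[n]} = z/(z-1)^2
By linearity: Z{14 * n * u[n]} = 14z/(z-1)^2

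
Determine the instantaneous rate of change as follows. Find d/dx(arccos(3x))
d/dx[arccos(u)] = -u'/√(1-u²), u = 3x, u' = 3

Answer: -3/√(1 - 9x²)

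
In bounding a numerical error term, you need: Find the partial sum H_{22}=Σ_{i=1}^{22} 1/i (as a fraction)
H_22 = 1 + 1/2 + 1/3 + ... + 1/22
= 19093197/5173168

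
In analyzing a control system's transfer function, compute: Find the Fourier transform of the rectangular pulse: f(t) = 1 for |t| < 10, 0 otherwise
F(omega)=integral from -10 to 10 of e^(-j*omega*t) dt
=2*sin(10*omega)/omega=20*sinc(10*omega/pi)

Answer: 2*sin(10*omega)/omega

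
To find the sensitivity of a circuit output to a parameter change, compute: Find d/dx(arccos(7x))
d/dx[arccos(u)]=-u'/√(1-u²), u=7x, u'=7

Answer: -7/√(1 - 49x²)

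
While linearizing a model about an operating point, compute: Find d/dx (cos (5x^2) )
Chain rule: d/dx[cos(u)]=-sin(u)·u' where u=5x^2
u'=10x

Answer: -10x·sin(5x^2)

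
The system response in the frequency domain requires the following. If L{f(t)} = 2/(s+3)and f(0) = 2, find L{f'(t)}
L{f'(t)}=s·F(s) - f(0)=2s/(s+3)-2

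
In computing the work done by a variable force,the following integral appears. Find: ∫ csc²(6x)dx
Since d/dx[-cot(6x)]=6csc²(6x), integral=-cot(6x)/6 + C

Answer: (-1/6)cot(6x) + C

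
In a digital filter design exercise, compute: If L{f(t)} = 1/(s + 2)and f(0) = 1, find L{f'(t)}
L{f'(t)}=s·F(s) - f(0)=s/(s+2)-1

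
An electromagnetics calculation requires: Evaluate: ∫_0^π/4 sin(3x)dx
Antiderivative: -cos(3x)/3
Evaluate at bounds: [-cos(3·π/4)/3] - [-cos(3·0)/3]
=(-(-√2/2)+(1))/3=1/3+√2/6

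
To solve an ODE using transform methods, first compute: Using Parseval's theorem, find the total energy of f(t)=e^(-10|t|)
Parseval's theorem: E=integral |f(t)|^2 dt=(1/2pi) integral |F(omega)|^2 domega
E=integral_{-inf}^{inf} e^(-20|t|) dt=2*integral_0^inf e^(-20t) dt=2/(2*10)=1/10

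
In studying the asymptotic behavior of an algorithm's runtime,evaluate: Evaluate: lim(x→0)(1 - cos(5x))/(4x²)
Using 1-cos(u) ≈ u²/2 for small u:
(1-cos(5x)) ≈ (5x)²/2=25x²/2
So limit=25/(2·4)=25/8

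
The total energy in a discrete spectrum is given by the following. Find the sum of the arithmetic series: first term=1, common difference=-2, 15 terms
Last term: a_n=1+(15-1)·-2=-27
Sum=n(a_1+a_n)/2=15(1+(-27))/2=-195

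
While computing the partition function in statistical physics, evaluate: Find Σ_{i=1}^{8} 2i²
= 2·n(n + 1)(2n + 1)/6 = 2·8·9·17/6 = 408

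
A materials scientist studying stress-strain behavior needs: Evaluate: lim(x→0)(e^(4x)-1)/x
L'Hôpital (0/0): lim 4e^(4x)/1 = 4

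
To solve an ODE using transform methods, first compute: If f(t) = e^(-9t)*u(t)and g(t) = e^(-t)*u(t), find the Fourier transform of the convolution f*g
By the convolution theorem: F{f*g} = F(omega)*G(omega)
F(omega) = 1/(9 + j*omega), G(omega) = 1/(1 + j*omega)
F{f*g} = 1/((9 + j*omega)(1 + j*omega))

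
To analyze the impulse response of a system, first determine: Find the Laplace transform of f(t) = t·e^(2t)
L{t·e^(at)} = 1/(s-a)²
L{t·e^(2t)} = 1/(s-2)²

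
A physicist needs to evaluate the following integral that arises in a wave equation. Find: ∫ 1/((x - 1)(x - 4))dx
Partial fractions: 1/((x-1)(x-4)) = A/(x-1) + B/(x-4)
A = -1/3, B = 1/3
∫ [-1/3· 1/(x-1) + 1/3· 1/(x-4)] dx
= (1/3)[ln|x-4| - ln|x-1|] + C

Answer: (1/3)·ln|(x-4)/(x-1)| + C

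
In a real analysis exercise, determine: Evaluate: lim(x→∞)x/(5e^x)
Apply L'Hôpital 1 times (∞/∞ each time):
Eventually get 1!/(5e^x) → 0

Answer: 0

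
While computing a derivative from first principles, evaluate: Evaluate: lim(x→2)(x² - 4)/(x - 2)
Factor: (x² - 4)=(x-2)(x + 2)
Cancel (x-2): lim(x→2) (x + 2)=4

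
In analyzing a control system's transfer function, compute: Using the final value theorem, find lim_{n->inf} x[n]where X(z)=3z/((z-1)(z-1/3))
Final value theorem: lim x[n] = lim_{z->1} (z-1)*X(z)
(z-1)*X(z) = 3z/(z-1/3)
As z->1: 3/(1-1/3) = 3/(2/3) = 9/2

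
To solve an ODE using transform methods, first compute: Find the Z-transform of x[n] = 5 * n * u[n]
Z{n * u[n]}=z/(z-1)^2
By linearity: Z{5 * n * u[n]}=5z/(z-1)^2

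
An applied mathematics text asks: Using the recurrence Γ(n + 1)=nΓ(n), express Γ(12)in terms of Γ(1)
Γ(12)=11Γ(11)=11·10Γ(10)=...=11!·Γ(1)=39916800·Γ(1)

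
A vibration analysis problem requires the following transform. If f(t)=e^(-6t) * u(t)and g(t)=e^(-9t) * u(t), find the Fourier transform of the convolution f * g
By the convolution theorem: F{f * g}=F(omega) * G(omega)
F(omega)=1/(6 + j * omega), G(omega)=1/(9 + j * omega)
F{f * g}=1/((6 + j * omega)(9 + j * omega))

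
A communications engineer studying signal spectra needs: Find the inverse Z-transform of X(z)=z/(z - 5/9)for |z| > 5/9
Standard pair: z/(z-a) <-> a^n*u[n] for causal signals
With a=5/9: x[n]=(5/9)^n*u[n]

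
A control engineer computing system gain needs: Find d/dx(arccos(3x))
d/dx[arccos(u)]=-u'/√(1-u²), u=3x, u'=3

Answer: -3/√(1 - 9x²)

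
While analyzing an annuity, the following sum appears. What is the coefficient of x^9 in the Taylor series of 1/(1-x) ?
1/(1-x)=Σ x^n for |x|<1
All coefficients are 1

Answer: 1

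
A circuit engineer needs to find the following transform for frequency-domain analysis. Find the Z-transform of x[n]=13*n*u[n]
Z{n * u[n]}=z/(z-1)^2
By linearity: Z{13 * n * u[n]}=13z/(z-1)^2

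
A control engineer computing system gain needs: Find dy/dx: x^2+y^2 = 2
Differentiate: 2x+2y·(dy/dx)=0
dy/dx=-2x/(2y)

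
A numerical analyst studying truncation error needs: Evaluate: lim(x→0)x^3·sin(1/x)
Squeeze theorem: -|x^3| ≤ x^3·sin(1/x) ≤ |x^3|
Since x^3 → 0 as x → 0, by squeeze theorem the limit is 0

Answer: 0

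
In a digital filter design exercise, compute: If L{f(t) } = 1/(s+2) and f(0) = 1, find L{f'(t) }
L{f'(t)} = s·F(s) - f(0) = s/(s+2)-1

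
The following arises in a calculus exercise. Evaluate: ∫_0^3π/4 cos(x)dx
Antiderivative: sin(x)
Evaluate at bounds: [sin(1·3π/4)/1] - [sin(1·0)/1]
=((√2/2) - (0))/1=√2/2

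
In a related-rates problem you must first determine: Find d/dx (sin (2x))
Chain rule: d/dx[sin(u)]=cos(u)·u' where u=2x
u'=2

Answer: 2·cos(2x)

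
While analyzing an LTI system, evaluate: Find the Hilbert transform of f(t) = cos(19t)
The Hilbert transform shifts each frequency component by -pi/2.
H{cos(wt)} = sin(wt)
With w = 19: H{cos(19t)} = sin(19t)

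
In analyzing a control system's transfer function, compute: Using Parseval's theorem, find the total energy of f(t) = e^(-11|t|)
Parseval's theorem: E = integral |f(t)|^2 dt = (1/2pi) integral |F(omega)|^2 domega
E = integral_{-inf}^{inf} e^(-22|t|) dt = 2 * integral_0^inf e^(-22t) dt = 2/(2 * 11) = 1/11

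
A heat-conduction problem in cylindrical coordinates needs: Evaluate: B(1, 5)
B(x,y) = Γ(x)Γ(y)/Γ(x + y) = (x-1)!(y-1)!/(x + y-1)!
B(1,5) = 0!·4!/5! = 1/5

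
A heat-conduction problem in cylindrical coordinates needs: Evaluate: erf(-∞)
erf(-∞) = -1 (the error function is odd, so erf(-∞) = -erf(∞) = -1)

Answer: -1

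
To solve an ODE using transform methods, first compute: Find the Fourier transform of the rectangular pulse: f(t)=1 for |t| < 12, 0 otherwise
F(omega) = integral from -12 to 12 of e^(-j*omega*t) dt
= 2*sin(12*omega)/omega = 24*sinc(12*omega/pi)

Answer: 2*sin(12*omega)/omega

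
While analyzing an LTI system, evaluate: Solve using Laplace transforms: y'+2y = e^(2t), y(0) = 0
Take L: sY - 0+2Y = 1/(s-2)
Y(s+2) = 1/(s-2)+0
Y = 1/((s-2)(s+2))+0/(s+2)
Partial fractions: 1/((s-2)(s+2)) = (1/4)/(s-2) - (1/4)/(s+2)
So Y = (1/4)/(s-2) - (1/4)/(s+2)
Inverse Laplace transform (L^(-1){1/(s-2)} = e^(2t), L^(-1){1/(s+2)} = e^(-2t)):

Answer: y(t) = (1/4)·e^(2t) - (1/4)·e^(-2t)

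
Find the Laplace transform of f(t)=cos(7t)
L{cos(wt)}=s/(s² + w²)
L{cos(7t)}=s/(s² + 49)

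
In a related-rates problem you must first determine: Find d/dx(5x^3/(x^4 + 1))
Quotient rule: (f/g)'=(f'g - fg')/g²
f=5x^3, f'=15x^2
g=x^4 + 1, g'=4x^3

Answer: (15x^2·(x^4 + 1) - 20x^6)/(x^4 + 1)²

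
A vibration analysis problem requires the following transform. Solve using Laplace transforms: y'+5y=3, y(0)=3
Take L of both sides: sY(s) - 3 + 5Y(s) = 3/s
Y(s)(s + 5) = 3/s + 3
Y(s) = 3/(s(s + 5)) + 3/(s + 5)
Partial fractions: 3/(s(s + 5)) = (3/5)/s - (3/5)/(s + 5)
So Y(s) = (3/5)/s + (12/5)/(s + 5)
Inverse transform (L^(-1){1/s} = 1, L^(-1){1/(s + 5)} = e^(-5t)):

Answer: y(t) = 3/5 + (12/5)·e^(-5t)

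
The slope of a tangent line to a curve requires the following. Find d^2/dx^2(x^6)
Apply power rule 2 times:
d^1: 6x^5
d^2: 30x^4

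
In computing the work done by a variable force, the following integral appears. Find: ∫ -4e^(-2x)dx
Since d/dx[e^(-2x)]=-2e^(-2x), we get 2 e^(-2x) + C

Answer: 2e^(-2x) + C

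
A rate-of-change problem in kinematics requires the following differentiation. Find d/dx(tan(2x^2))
Chain rule: d/dx[tan(u)] = sec²(u)·u' where u = 2x^2
u' = 4x

Answer: 4x·sec²(2x^2)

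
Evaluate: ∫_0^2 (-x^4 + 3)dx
Step 1: Find antiderivative F(x)=(-1/5)x^5+3x
Step 2: F(2) - F(0)=-2/5 - (0)=-2/5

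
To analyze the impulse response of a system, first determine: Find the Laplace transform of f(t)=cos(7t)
L{cos(wt)}=s/(s² + w²)
L{cos(7t)}=s/(s² + 49)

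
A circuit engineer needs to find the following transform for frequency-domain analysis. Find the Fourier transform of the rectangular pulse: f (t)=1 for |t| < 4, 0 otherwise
F(omega)=integral from -4 to 4 of e^(-j*omega*t) dt
=2*sin(4*omega)/omega=8*sinc(4*omega/pi)

Answer: 2*sin(4*omega)/omega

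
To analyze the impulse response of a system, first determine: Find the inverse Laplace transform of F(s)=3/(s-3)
L^(-1){3/(s-a)} = c·e^(at)
Here a = 3, c = 3

Answer: 3e^(3t)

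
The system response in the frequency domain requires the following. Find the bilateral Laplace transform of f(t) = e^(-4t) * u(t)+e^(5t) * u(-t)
For e^(-4t)*u(t): L=1/(s+4), Re(s) > -4
For e^(5t)*u(-t): L=-1/(s-5), Re(s) < 5
Combined: F(s)=1/(s+4)-1/(s-5), -4 < Re(s) < 5

Answer: 1/(s+4)-1/(s-5), ROC: -4 < Re(s) < 5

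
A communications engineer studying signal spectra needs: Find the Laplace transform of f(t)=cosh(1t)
L{cosh(at)} = s/(s²-a²)
L{cosh(1t)} = s/(s²-1)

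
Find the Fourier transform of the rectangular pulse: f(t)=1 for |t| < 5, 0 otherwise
F(omega)=integral from -5 to 5 of e^(-j * omega * t) dt
=2 * sin(5 * omega)/omega=10 * sinc(5 * omega/pi)

Answer: 2 * sin(5 * omega)/omega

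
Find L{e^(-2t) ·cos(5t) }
First shifting: L{e^(at)f(t)}=F(s-a)
L{cos(5t)}=s/(s² + 25)
Shift: (s + 2)/((s + 2)² + 25)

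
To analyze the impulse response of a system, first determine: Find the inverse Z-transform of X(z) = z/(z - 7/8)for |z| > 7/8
Standard pair: z/(z-a) <-> a^n * u[n] for causal signals
With a = 7/8: x[n] = (7/8)^n * u[n]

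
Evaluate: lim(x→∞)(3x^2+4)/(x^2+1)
Divide numerator and denominator by x^2:
lim (3+4/x^2)/(1+1/x^2) = 3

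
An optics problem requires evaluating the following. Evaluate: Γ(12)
Γ(n) = (n-1)! for positive integers
Γ(12) = 11! = 39916800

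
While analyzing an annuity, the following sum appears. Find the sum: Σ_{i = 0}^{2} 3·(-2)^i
Geometric series: S=a(1 - r^n)/(1 - r)
a=3, r=-2, n=3
S=3(1 + 8)/3=9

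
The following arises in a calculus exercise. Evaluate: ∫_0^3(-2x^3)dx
Step 1: Find antiderivative F(x)=(-1/2)x^4
Step 2: F(3) - F(0)=-81/2 - (0)=-81/2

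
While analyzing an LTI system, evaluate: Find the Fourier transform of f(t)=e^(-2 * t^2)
The Fourier transform of a Gaussian e^(-a * t^2) is sqrt(pi/a) * e^(-omega^2/(4a)).
With a = 2: F(omega) = sqrt(pi/2) * e^(-omega^2/8)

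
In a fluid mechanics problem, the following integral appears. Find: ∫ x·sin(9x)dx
By parts: u = x, dv = sin(9x) dx
du = dx, v = -cos(9x)/9
= -x·cos(9x)/9 + sin(9x)/9² + C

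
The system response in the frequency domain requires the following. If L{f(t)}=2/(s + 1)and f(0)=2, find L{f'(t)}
L{f'(t)}=s·F(s) - f(0)=2s/(s+1)-2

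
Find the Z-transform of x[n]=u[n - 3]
Using the time-shift property: Z{u[n-3]} = z^(-3)*z/(z-1)
= z^(-2)/(z-1)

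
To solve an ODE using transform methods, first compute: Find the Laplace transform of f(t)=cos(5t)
L{cos(wt)}=s/(s²+w²)
L{cos(5t)}=s/(s²+25)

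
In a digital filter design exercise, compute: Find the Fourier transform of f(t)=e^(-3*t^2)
The Fourier transform of a Gaussian e^(-a * t^2) is sqrt(pi/a) * e^(-omega^2/(4a)).
With a=3: F(omega)=sqrt(pi/3) * e^(-omega^2/12)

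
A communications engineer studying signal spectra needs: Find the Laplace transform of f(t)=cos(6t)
L{cos(wt)}=s/(s²+w²)
L{cos(6t)}=s/(s²+36)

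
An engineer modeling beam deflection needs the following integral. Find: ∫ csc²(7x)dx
Since d/dx[-cot(7x)]=7csc²(7x), integral=-cot(7x)/7 + C

Answer: (-1/7)cot(7x) + C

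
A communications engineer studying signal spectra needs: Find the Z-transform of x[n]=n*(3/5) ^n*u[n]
Using the property Z{n * a^n * u[n]} = az/(z-a)^2
With a = 3/5: X(z) = (3/5)z/(z - 3/5)^2, |z| > 3/5

Answer: (3/5)z/(z - 3/5)^2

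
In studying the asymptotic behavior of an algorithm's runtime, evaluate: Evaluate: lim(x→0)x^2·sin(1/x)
Squeeze theorem: -|x^2| ≤ x^2·sin(1/x) ≤ |x^2|
Since x^2 → 0 as x → 0, by squeeze theorem the limit is 0

Answer: 0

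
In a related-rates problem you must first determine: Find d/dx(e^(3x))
Chain rule: d/dx[e^u] = e^u · u' where u = 3x
u' = 3

Answer: 3·e^(3x)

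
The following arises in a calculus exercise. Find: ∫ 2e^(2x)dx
Since d/dx[e^(2x)] = 2e^(2x), we get 1 e^(2x)+C

Answer: e^(2x)+C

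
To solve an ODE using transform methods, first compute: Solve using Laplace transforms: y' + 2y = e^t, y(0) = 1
Take L: sY - 1+2Y=1/(s-1)
Y(s+2)=1/(s-1)+1
Y=1/((s-1)(s+2))+1/(s+2)
Partial fractions: 1/((s-1)(s+2))=(1/3)/(s-1) - (1/3)/(s+2)
So Y=(1/3)/(s-1)+(2/3)/(s+2)
Inverse Laplace transform (L^(-1){1/(s-1)}=e^t, L^(-1){1/(s+2)}=e^(-2t)):

Answer: y(t)=(1/3)·e^t+(2/3)·e^(-2t)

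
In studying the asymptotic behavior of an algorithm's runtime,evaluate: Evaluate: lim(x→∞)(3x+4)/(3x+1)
Divide numerator and denominator by x:
lim (3 + 4/x)/(3 + 1/x) = 1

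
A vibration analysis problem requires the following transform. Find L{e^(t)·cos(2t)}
First shifting: L{e^(at)f(t)}=F(s-a)
L{cos(2t)}=s/(s² + 4)
Shift: (s-1)/((s-1)² + 4)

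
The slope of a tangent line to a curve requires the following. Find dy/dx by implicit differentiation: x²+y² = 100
Differentiate both sides: 2x + 2y·(dy/dx)=0
Solve: dy/dx=-2x/(2y)=-x/y

Answer: dy/dx=-x/y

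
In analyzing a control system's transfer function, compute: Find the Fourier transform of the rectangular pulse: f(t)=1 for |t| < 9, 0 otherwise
F(omega)=integral from -9 to 9 of e^(-j * omega * t) dt
=2 * sin(9 * omega)/omega=18 * sinc(9 * omega/pi)

Answer: 2 * sin(9 * omega)/omega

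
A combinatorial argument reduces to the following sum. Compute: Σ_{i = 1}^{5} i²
Using formula: Σ i^2=n(n+1)(2n+1)/6=5·6·11/6=55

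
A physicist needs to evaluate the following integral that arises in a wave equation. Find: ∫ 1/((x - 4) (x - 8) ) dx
Partial fractions: 1/((x-4)(x-8)) = A/(x-4) + B/(x-8)
A = -1/4, B = 1/4
∫ [-1/4· 1/(x-4) + 1/4· 1/(x-8)] dx
= (1/4)[ln|x-8| - ln|x-4|] + C

Answer: (1/4)·ln|(x-8)/(x-4)| + C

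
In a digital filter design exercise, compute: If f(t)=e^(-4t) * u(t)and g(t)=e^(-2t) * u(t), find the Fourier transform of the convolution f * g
By the convolution theorem: F{f*g} = F(omega)*G(omega)
F(omega) = 1/(4+j*omega), G(omega) = 1/(2+j*omega)
F{f*g} = 1/((4+j*omega)(2+j*omega))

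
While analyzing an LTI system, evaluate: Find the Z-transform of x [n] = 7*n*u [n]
Z{n*u[n]} = z/(z-1)^2
By linearity: Z{7*n*u[n]} = 7z/(z-1)^2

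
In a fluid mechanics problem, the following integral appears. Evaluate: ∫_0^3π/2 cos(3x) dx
Antiderivative: sin(3x)/3
Evaluate at bounds: [sin(3·3π/2)/3] - [sin(3·0)/3]
=((1) - (0))/3=1/3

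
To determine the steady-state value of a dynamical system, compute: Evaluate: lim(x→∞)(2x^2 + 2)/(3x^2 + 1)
Divide numerator and denominator by x^2:
lim (2+2/x^2)/(3+1/x^2) = 2/3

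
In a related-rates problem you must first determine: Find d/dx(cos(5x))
Chain rule: d/dx[cos(u)]=-sin(u)·u' where u=5x
u'=5

Answer: -5·sin(5x)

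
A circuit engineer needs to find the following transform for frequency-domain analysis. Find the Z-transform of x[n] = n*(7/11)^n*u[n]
Using the property Z{n * a^n * u[n]} = az/(z-a)^2
With a = 7/11: X(z) = (7/11)z/(z - 7/11)^2, |z| > 7/11

Answer: (7/11)z/(z - 7/11)^2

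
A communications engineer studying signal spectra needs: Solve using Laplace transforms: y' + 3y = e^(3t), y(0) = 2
Take L: sY - 2 + 3Y = 1/(s-3)
Y(s + 3) = 1/(s-3) + 2
Y = 1/((s-3)(s + 3)) + 2/(s + 3)
Partial fractions: 1/((s-3)(s + 3)) = (1/6)/(s-3) - (1/6)/(s + 3)
So Y = (1/6)/(s-3) + (11/6)/(s + 3)
Inverse Laplace transform (L^(-1){1/(s-3)} = e^(3t), L^(-1){1/(s + 3)} = e^(-3t)):

Answer: y(t) = (1/6)·e^(3t) + (11/6)·e^(-3t)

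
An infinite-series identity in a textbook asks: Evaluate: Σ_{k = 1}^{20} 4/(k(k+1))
Partial fractions: 4/(k(k + 1))=4/k - 4/(k + 1)
Telescoping sum: 4(1 - 1/21)=4·20/21

Answer: 80/21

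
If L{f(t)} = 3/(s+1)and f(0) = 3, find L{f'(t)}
L{f'(t)}=s·F(s) - f(0)=3s/(s + 1) - 3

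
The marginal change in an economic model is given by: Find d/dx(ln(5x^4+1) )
Chain rule: d/dx[ln(u)]=u'/u where u=5x^4+1
u'=20x^3

Answer: (20x^3)/(5x^4+1)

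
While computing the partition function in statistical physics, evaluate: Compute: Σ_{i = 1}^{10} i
Using formula: Σ i^1=n(n + 1)/2=10·11/2=55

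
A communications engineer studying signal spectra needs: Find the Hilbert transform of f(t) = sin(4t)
The Hilbert transform shifts each frequency component by -pi/2.
H{sin(wt)} = -cos(wt)
With w = 4: H{sin(4t)} = -cos(4t)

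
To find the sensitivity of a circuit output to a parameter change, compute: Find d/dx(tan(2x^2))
Chain rule: d/dx[tan(u)] = sec²(u)·u' where u = 2x^2
u' = 4x

Answer: 4x·sec²(2x^2)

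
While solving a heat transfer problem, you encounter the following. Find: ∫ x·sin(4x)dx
By parts: u=x, dv=sin(4x) dx
du=dx, v=-cos(4x)/4
=-x·cos(4x)/4 + sin(4x)/4² + C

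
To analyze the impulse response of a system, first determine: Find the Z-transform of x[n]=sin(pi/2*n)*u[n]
Z{sin(w0*n)*u[n]} = z*sin(w0)/(z^2-2z*cos(w0)+1)
With w0 = pi/2: X(z) = z*sin(pi/2)/(z^2-2z*cos(pi/2)+1)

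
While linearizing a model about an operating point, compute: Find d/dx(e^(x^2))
Chain rule: d/dx[e^u]=e^u · u' where u=x^2
u'=2x

Answer: 2x·e^(x^2)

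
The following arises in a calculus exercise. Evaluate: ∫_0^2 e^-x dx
Antiderivative: -e^-x
Evaluate: -(e^-2-1)

Answer: (e^-2-1)/(-1)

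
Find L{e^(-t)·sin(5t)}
First shifting: L{e^(at)f(t)} = F(s-a)
L{sin(5t)} = 5/(s²+25)
Shift: 5/((s+1)²+25)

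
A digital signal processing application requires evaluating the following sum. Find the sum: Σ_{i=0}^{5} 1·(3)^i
Geometric series: S = a(1 - r^n)/(1 - r)
a = 1, r = 3, n = 6
S = 1(1-729)/-2 = 364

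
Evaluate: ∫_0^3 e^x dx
Antiderivative: e^x
Evaluate: (e^3-1)

Answer: e^3-1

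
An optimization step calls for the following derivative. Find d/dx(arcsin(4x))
d/dx[arcsin(u)]=u'/√(1-u²), u=4x, u'=4

Answer: 4/√(1-16x²)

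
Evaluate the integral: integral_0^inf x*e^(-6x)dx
This is a Gamma integral. Substitute u=6x (du=6 dx):
integral_0^inf x * e^(-6x) dx=(1/6^2) integral_0^inf u^1 * e^(-u) du
=Gamma(2)/6^2=1!/6^2=1/36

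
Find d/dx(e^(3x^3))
Chain rule: d/dx[e^u]=e^u · u' where u=3x^3
u'=9x^2

Answer: 9x^2·e^(3x^3)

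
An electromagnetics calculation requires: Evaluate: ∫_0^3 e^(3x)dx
Antiderivative: (1/3)e^(3x)
Evaluate: (1/3)(e^9 - 1)

Answer: (e^9 - 1)/3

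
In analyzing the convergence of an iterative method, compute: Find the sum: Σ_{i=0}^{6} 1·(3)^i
Geometric series: S = a(1 - r^n)/(1 - r)
a = 1, r = 3, n = 7
S = 1(1-2187)/-2 = 1093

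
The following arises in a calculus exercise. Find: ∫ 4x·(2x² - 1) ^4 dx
Let u=2x² - 1, du=4x dx
∫ u^4 du=u^5/5+C

Answer: (2x² - 1)^5/5+C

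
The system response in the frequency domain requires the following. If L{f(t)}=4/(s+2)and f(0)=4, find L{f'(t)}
L{f'(t)}=s·F(s) - f(0)=4s/(s+2)-4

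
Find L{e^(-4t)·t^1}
First shifting: L{e^(at)f(t)} = F(s-a)
L{t^1} = 1/s^2
Shift s → s + 4: 1/(s + 4)^2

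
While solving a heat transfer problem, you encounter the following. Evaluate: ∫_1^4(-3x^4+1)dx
Step 1: Find antiderivative F(x)=(-3/5)x^5+x
Step 2: F(4) - F(1)=-3052/5 - (2/5)=-3054/5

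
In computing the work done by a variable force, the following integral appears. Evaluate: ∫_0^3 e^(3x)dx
Antiderivative: (1/3)e^(3x)
Evaluate: (1/3)(e^9 - 1)

Answer: (e^9 - 1)/3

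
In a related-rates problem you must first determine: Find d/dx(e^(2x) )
Chain rule: d/dx[e^u] = e^u · u' where u = 2x
u' = 2

Answer: 2·e^(2x)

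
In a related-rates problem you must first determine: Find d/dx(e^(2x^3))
Chain rule: d/dx[e^u] = e^u · u' where u = 2x^3
u' = 6x^2

Answer: 6x^2·e^(2x^3)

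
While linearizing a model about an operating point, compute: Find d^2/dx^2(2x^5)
Apply power rule 2 times:
d^1: 10x^4
d^2: 40x^3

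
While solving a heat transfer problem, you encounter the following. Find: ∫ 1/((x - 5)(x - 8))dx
Partial fractions: 1/((x-5)(x-8))=A/(x-5)+B/(x-8)
A=-1/3, B=1/3
∫ [-1/3· 1/(x-5)+1/3· 1/(x-8)] dx
=(1/3)[ln|x-8| - ln|x-5|]+C

Answer: (1/3)·ln|(x-8)/(x-5)|+C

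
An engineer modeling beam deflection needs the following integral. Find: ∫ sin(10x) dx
Using substitution u=10x: ∫ sin(u) du/10=-cos(u)/10 + C

Answer: (-1/10)cos(10x) + C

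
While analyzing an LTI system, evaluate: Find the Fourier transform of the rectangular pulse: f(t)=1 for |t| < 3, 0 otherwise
F(omega)=integral from -3 to 3 of e^(-j*omega*t) dt
=2*sin(3*omega)/omega=6*sinc(3*omega/pi)

Answer: 2*sin(3*omega)/omega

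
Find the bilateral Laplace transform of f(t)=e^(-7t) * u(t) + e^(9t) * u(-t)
For e^(-7t)*u(t): L=1/(s+7), Re(s) > -7
For e^(9t)*u(-t): L=-1/(s-9), Re(s) < 9
Combined: F(s)=1/(s+7)-1/(s-9), -7 < Re(s) < 9

Answer: 1/(s+7)-1/(s-9), ROC: -7 < Re(s) < 9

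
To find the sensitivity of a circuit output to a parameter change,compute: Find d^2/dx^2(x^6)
Apply power rule 2 times:
d^1: 6x^5
d^2: 30x^4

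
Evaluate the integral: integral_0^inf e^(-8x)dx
integral_0^inf e^(-8x) dx = [-1/8 * e^(-8x)]_0^inf
= 0 - (-1/8) = 1/8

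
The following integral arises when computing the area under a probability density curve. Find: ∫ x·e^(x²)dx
Let u=x², du=2x dx
∫ (1/2)e^u du=e^u/2+C

Answer: e^(x²)/2+C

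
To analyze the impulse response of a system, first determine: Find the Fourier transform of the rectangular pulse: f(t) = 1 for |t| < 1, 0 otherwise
F(omega)=integral from -1 to 1 of e^(-j*omega*t) dt
=2*sin(1*omega)/omega=2*sinc(1*omega/pi)

Answer: 2*sin(1*omega)/omega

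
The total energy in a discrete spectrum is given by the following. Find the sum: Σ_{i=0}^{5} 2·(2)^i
Geometric series: S = a(1 - r^n)/(1 - r)
a = 2, r = 2, n = 6
S = 2(1 - 64)/-1 = 126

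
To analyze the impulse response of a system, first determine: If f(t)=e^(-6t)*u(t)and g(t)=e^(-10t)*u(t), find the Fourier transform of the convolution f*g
By the convolution theorem: F{f * g}=F(omega) * G(omega)
F(omega)=1/(6 + j * omega), G(omega)=1/(10 + j * omega)
F{f * g}=1/((6 + j * omega)(10 + j * omega))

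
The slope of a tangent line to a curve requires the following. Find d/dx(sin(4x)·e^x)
Product rule: (fg)'=f'g+fg'
f=sin(4x), f'=4·cos(4x)
g=e^x, g'=e^x

Answer: 4·cos(4x)·e^x+sin(4x)·e^x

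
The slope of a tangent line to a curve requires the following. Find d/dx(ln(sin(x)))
Chain rule: d/dx[ln(u)] = u'/u where u = sin(x)
u' = cos(x)

Answer: (cos(x))/(sin(x))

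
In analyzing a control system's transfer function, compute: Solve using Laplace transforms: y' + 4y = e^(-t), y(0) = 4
Take L: sY - 4+4Y=1/(s+1)
Y(s+4)=1/(s+1)+4
Y=1/((s+1)(s+4))+4/(s+4)
Partial fractions: 1/((s+1)(s+4))=(1/3)/(s+1) - (1/3)/(s+4)
So Y=(1/3)/(s+1)+(11/3)/(s+4)
Inverse Laplace transform (L^(-1){1/(s+1)}=e^(-t), L^(-1){1/(s+4)}=e^(-4t)):

Answer: y(t)=(1/3)·e^(-t)+(11/3)·e^(-4t)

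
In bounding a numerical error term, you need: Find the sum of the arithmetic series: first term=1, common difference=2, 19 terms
Last term: a_n=1 + (19 - 1)·2=37
Sum=n(a_1 + a_n)/2=19(1 + 37)/2=361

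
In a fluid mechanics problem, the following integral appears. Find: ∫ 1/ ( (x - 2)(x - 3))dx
Partial fractions: 1/((x-2)(x-3)) = A/(x-2) + B/(x-3)
A = -1, B = 1
∫ [-1· 1/(x-2) + 1· 1/(x-3)] dx
= (1)[ln|x-3| - ln|x-2|] + C

Answer: ln|(x-3)/(x-2)| + C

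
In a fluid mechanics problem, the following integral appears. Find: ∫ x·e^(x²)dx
Let u=x², du=2x dx
∫ (1/2)e^u du=e^u/2+C

Answer: e^(x²)/2+C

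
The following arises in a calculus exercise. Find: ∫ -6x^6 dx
Using power rule: ∫ -6x^6 dx=-6/7 x^7 + C=(-6/7)x^7 + C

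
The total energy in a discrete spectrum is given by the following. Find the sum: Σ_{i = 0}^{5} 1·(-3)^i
Geometric series: S = a(1 - r^n)/(1 - r)
a = 1, r = -3, n = 6
S = 1(1-729)/4 = -182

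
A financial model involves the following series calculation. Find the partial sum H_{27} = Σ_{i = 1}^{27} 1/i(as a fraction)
H_27 = 1+1/2+1/3+...+1/27
= 312536252003/80313433200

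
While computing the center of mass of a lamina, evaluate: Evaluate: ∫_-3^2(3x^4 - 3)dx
Step 1: Find antiderivative F(x) = (3/5)x^5 - 3x
Step 2: F(2) - F(-3) = 66/5 - (-684/5) = 150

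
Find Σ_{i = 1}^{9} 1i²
= 1·n(n+1)(2n+1)/6 = 1·9·10·19/6 = 285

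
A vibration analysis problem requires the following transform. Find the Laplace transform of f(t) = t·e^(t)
L{t·e^(at)} = 1/(s-a)²
L{t·e^(t)} = 1/(s-1)²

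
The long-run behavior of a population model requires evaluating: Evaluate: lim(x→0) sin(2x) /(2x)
L'Hôpital (0/0): lim 2cos(2x)/2 = 2/2

Answer: 1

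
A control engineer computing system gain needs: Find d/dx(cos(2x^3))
Chain rule: d/dx[cos(u)] = -sin(u)·u' where u = 2x^3
u' = 6x^2

Answer: -6x^2·sin(2x^3)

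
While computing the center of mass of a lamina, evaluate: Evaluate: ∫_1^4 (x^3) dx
Step 1: Find antiderivative F(x)=(1/4)x^4
Step 2: F(4) - F(1)=64 - (1/4)=255/4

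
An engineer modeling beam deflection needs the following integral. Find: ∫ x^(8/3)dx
Power rule: ∫ x^(8/3) dx = x^(11/3)/(11/3)+C

Answer: (3/11)·x^(11/3)+C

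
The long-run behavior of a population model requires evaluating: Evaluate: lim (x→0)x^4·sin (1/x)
Squeeze theorem: -|x^4| ≤ x^4·sin(1/x) ≤ |x^4|
Since x^4 → 0 as x → 0, by squeeze theorem the limit is 0

Answer: 0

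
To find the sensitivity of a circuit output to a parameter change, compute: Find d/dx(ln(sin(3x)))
Chain rule: d/dx[ln(u)] = u'/u where u = sin(3x)
u' = 3cos(3x)

Answer: (3cos(3x))/(sin(3x))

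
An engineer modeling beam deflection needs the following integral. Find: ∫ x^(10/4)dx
Power rule: ∫ x^(5/2) dx=x^(7/2)/(7/2) + C

Answer: (2/7)·x^(7/2) + C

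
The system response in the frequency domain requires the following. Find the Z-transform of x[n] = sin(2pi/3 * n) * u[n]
Z{sin(w0*n)*u[n]}=z*sin(w0)/(z^2-2z*cos(w0)+1)
With w0=2pi/3: X(z)=z*sin(2pi/3)/(z^2-2z*cos(2pi/3)+1)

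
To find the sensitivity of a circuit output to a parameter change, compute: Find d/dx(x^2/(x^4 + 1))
Quotient rule: (f/g)' = (f'g - fg')/g²
f = x^2, f' = 2x
g = x^4 + 1, g' = 4x^3

Answer: (2x·(x^4 + 1) - 4x^5)/(x^4 + 1)²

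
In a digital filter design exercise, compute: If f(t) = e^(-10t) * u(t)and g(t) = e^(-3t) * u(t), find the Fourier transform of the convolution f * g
By the convolution theorem: F{f * g}=F(omega) * G(omega)
F(omega)=1/(10+j * omega), G(omega)=1/(3+j * omega)
F{f * g}=1/((10+j * omega)(3+j * omega))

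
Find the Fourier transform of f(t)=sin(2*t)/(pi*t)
sin(W*t)/(pi*t)=(W/pi)*sinc(W*t/pi) is the impulse response of the ideal low-pass filter with cutoff W (here W=2).
Its Fourier transform is a rectangular function:
F(omega)=1 for |omega| < 2, 0 otherwise

Answer: rect(omega/4) [i.e., 1 for |omega| < 2, 0 otherwise]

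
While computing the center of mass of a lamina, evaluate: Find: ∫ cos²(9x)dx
Using identity cos²(u) = (1+cos(2u))/2:
∫ (1+cos(18x))/2 dx = x/2+sin(18x)/36+C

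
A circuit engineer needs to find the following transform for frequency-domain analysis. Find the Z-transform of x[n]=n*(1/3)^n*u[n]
Using the property Z{n*a^n*u[n]}=az/(z-a)^2
With a=1/3: X(z)=(1/3)z/(z - 1/3)^2, |z| > 1/3

Answer: (1/3)z/(z - 1/3)^2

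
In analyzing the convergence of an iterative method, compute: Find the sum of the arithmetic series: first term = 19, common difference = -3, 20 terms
Last term: a_n=19+(20-1)·-3=-38
Sum=n(a_1+a_n)/2=20(19+(-38))/2=-190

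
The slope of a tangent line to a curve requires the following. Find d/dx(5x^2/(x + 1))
Quotient rule: (f/g)' = (f'g - fg')/g²
f = 5x^2, f' = 10x
g = x + 1, g' = 1

Answer: (10x·(x + 1) - 5x^2)/(x + 1)²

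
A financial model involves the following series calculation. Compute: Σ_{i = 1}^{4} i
Using formula: Σ i^1=n(n + 1)/2=4·5/2=10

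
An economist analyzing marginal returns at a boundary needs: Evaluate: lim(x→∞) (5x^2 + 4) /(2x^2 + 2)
Divide numerator and denominator by x^2:
lim (5 + 4/x^2)/(2 + 2/x^2)=5/2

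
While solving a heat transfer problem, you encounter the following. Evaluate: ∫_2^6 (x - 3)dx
Step 1: Find antiderivative F(x) = (1/2)x^2 - 3x
Step 2: F(6) - F(2) = 0 - (-4) = 4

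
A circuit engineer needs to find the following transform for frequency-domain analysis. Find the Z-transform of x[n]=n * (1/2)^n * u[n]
Using the property Z{n*a^n*u[n]} = az/(z-a)^2
With a = 1/2: X(z) = (1/2)z/(z - 1/2)^2, |z| > 1/2

Answer: (1/2)z/(z - 1/2)^2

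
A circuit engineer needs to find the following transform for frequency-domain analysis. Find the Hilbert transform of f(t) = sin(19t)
The Hilbert transform shifts each frequency component by -pi/2.
H{sin(wt)}=-cos(wt)
With w=19: H{sin(19t)}=-cos(19t)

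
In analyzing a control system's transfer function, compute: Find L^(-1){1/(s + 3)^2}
L^(-1){1/(s-a)^n} = t^(n-1)·e^(at)/(n-1)!
Here a = -3, n = 2: t^1·e^(-3t)/1

Answer: t·e^(-3t)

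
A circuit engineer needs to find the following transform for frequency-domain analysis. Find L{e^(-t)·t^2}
First shifting: L{e^(at)f(t)}=F(s-a)
L{t^2}=2/s^3
Shift s → s + 1: 2/(s + 1)^3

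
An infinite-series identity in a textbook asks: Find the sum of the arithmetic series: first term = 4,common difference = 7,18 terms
Last term: a_n=4 + (18 - 1)·7=123
Sum=n(a_1 + a_n)/2=18(4 + 123)/2=1143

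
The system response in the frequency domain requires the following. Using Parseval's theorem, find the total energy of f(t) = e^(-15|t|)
Parseval's theorem: E=integral |f(t)|^2 dt=(1/2pi) integral |F(omega)|^2 domega
E=integral_{-inf}^{inf} e^(-30|t|) dt=2 * integral_0^inf e^(-30t) dt=2/(2 * 15)=1/15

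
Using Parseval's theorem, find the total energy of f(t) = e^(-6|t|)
Parseval's theorem: E = integral |f(t)|^2 dt = (1/2pi) integral |F(omega)|^2 domega
E = integral_{-inf}^{inf} e^(-12|t|) dt = 2 * integral_0^inf e^(-12t) dt = 2/(2 * 6) = 1/6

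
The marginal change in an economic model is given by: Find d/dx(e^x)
Chain rule: d/dx[e^u] = e^u · u' where u = x
u' = 1

Answer: 1·e^x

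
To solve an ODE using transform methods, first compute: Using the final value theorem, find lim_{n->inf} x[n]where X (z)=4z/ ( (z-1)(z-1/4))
Final value theorem: lim x[n] = lim_{z->1} (z-1)*X(z)
(z-1)*X(z) = 4z/(z-1/4)
As z->1: 4/(1-1/4) = 4/(3/4) = 16/3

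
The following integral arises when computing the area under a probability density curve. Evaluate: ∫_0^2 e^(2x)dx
Antiderivative: (1/2)e^(2x)
Evaluate: (1/2)(e^4-1)

Answer: (e^4-1)/2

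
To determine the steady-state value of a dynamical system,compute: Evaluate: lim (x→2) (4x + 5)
Polynomial is continuous, so substitute x = 2:
4·2 + 5 = 13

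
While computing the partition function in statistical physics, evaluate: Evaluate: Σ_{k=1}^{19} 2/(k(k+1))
Partial fractions: 2/(k(k+1)) = 2/k - 2/(k+1)
Telescoping sum: 2(1-1/20) = 2·19/20

Answer: 19/10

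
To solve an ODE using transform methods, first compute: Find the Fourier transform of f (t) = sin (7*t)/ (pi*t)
sin(W * t)/(pi * t) = (W/pi) * sinc(W * t/pi) is the impulse response of the ideal low-pass filter with cutoff W (here W = 7).
Its Fourier transform is a rectangular function:
F(omega) = 1 for |omega| < 7, 0 otherwise

Answer: rect(omega/14) [i.e., 1 for |omega| < 7, 0 otherwise]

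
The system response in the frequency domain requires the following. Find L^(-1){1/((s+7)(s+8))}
Partial fractions: 1/((s+7)(s+8)) = A/(s+7)+B/(s+8)
Cover-up: A = 1/(s+8)|_{s = -7} = 1; B = 1/(s+7)|_{s = -8} = -1
L^(-1) = e^(-7t) - e^(-8t)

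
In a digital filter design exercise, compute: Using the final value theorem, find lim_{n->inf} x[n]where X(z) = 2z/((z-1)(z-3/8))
Final value theorem: lim x[n]=lim_{z->1} (z-1) * X(z)
(z-1) * X(z)=2z/(z-3/8)
As z->1: 2/(1-3/8)=2/(5/8)=16/5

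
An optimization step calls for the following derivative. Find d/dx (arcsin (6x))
d/dx[arcsin(u)]=u'/√(1-u²), u=6x, u'=6

Answer: 6/√(1 - 36x²)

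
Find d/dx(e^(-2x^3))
Chain rule: d/dx[e^u]=e^u · u' where u=-2x^3
u'=-6x^2

Answer: -6x^2·e^(-2x^3)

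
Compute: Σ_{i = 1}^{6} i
Using formula: Σ i^1=n(n+1)/2=6·7/2=21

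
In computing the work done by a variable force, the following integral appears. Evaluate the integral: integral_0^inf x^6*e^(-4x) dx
This is a Gamma integral. Substitute u = 4x (du = 4 dx):
integral_0^inf x^6 * e^(-4x) dx = (1/4^7) integral_0^inf u^6 * e^(-u) du
= Gamma(7)/4^7 = 6!/4^7 = 720/16384

Answer: 45/1024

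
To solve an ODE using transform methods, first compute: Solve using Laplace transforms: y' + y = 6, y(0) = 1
Take L of both sides: sY(s)-1+Y(s)=6/s
Y(s)(s+1)=6/s+1
Y(s)=6/(s(s+1))+1/(s+1)
Partial fractions: 6/(s(s+1))=6/s - 6/(s+1)
So Y(s)=6/s - 5/(s+1)
Inverse transform (L^(-1){1/s}=1, L^(-1){1/(s+1)}=e^(-t)):

Answer: y(t)=6-5·e^(-t)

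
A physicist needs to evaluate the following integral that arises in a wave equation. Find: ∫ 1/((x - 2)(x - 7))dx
Partial fractions: 1/((x-2)(x-7))=A/(x-2)+B/(x-7)
A=-1/5, B=1/5
∫ [-1/5· 1/(x-2)+1/5· 1/(x-7)] dx
=(1/5)[ln|x-7| - ln|x-2|]+C

Answer: (1/5)·ln|(x-7)/(x-2)|+C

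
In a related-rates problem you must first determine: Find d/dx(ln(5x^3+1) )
Chain rule: d/dx[ln(u)]=u'/u where u=5x^3+1
u'=15x^2

Answer: (15x^2)/(5x^3+1)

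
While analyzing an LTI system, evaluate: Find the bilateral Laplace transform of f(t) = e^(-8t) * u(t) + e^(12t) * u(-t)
For e^(-8t)*u(t): L = 1/(s + 8), Re(s) > -8
For e^(12t)*u(-t): L = -1/(s-12), Re(s) < 12
Combined: F(s) = 1/(s + 8) - 1/(s-12), -8 < Re(s) < 12

Answer: 1/(s + 8) - 1/(s-12), ROC: -8 < Re(s) < 12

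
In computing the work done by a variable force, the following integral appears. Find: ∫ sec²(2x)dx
Since d/dx[tan(2x)]=2sec²(2x), integral=tan(2x)/2+C

Answer: (1/2)tan(2x)+C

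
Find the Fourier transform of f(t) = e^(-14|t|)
Using the standard pair: F{e^(-a|t|)} = 2a/(a^2+omega^2)
With a = 14: F(omega) = 28/(196+omega^2)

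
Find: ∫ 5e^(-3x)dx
Since d/dx[e^(-3x)] = -3e^(-3x), we get -5/3 e^(-3x)+C

Answer: (-5/3)e^(-3x)+C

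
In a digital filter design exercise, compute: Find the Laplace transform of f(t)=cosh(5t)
L{cosh(at)} = s/(s²-a²)
L{cosh(5t)} = s/(s²-25)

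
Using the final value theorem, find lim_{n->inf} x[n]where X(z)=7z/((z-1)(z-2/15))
Final value theorem: lim x[n] = lim_{z->1} (z-1)*X(z)
(z-1)*X(z) = 7z/(z-2/15)
As z->1: 7/(1 - 2/15) = 7/(13/15) = 105/13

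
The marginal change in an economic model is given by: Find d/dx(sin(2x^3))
Chain rule: d/dx[sin(u)]=cos(u)·u' where u=2x^3
u'=6x^2

Answer: 6x^2·cos(2x^3)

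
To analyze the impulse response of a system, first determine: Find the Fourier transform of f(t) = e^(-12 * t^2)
The Fourier transform of a Gaussian e^(-a*t^2) is sqrt(pi/a)*e^(-omega^2/(4a)).
With a=12: F(omega)=sqrt(pi/12)*e^(-omega^2/48)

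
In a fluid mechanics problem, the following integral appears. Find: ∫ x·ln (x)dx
By parts: u = ln(x), dv = x dx
du = 1/x dx, v = x^2/2
= x^2·ln(x)/2 - ∫ x/2 dx
= x^2·ln(x)/2 - x^2/4+C

Answer: x^2(ln(x)/2-1/4)+C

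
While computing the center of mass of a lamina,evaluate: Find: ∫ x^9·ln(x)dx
By parts: u=ln(x), dv=x^9 dx
du=1/x dx, v=x^10/10
=x^10·ln(x)/10 - ∫ x^9/10 dx
=x^10·ln(x)/10 - x^10/100+C

Answer: x^10(ln(x)/10-1/100)+C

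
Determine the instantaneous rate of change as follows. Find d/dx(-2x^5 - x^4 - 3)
Power rule: d/dx(ax^n)=n·a·x^(n-1)
Term by term: -10·x^4-4·x^3

Answer: -10x^4-4x^3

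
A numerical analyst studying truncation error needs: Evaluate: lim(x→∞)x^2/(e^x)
Apply L'Hôpital 2 times (∞/∞ each time):
Eventually get 2!/(e^x) → 0

Answer: 0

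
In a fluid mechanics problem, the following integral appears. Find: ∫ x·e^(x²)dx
Let u = x², du = 2x dx
∫ (1/2)e^u du = e^u/2+C

Answer: e^(x²)/2+C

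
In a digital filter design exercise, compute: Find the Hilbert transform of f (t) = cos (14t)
The Hilbert transform shifts each frequency component by -pi/2.
H{cos(wt)}=sin(wt)
With w=14: H{cos(14t)}=sin(14t)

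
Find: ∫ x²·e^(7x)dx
Integration by parts twice:
First: u=x², dv=e^(7x) dx => x²e^(7x)/7 - (2/7)∫ xe^(7x) dx
Second (∫ xe^(7x) dx): xe^(7x)/7 - e^(7x)/49
Combining: e^(7x)(x²/7 - 2x/49 + 2/343) + C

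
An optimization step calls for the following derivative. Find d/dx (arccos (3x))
d/dx[arccos(u)] = -u'/√(1-u²), u = 3x, u' = 3

Answer: -3/√(1-9x²)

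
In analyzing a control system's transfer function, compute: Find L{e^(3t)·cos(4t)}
First shifting: L{e^(at)f(t)} = F(s-a)
L{cos(4t)} = s/(s²+16)
Shift: (s-3)/((s-3)²+16)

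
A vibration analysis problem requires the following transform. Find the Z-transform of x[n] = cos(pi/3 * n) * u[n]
Z{cos(w0*n)*u[n]} = z(z - cos(w0))/(z^2 - 2z*cos(w0) + 1)
With w0 = pi/3: X(z) = z(z - cos(pi/3))/(z^2 - 2z*cos(pi/3) + 1)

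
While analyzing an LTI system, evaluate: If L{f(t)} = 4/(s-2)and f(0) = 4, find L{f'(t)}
L{f'(t)} = s·F(s) - f(0) = 4s/(s-2)-4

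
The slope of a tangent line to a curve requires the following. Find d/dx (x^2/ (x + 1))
Quotient rule: (f/g)'=(f'g - fg')/g²
f=x^2, f'=2x
g=x + 1, g'=1

Answer: (2x·(x + 1) - x^2)/(x + 1)²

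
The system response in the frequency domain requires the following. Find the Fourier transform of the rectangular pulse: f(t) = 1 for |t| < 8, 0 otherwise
F(omega) = integral from -8 to 8 of e^(-j * omega * t) dt
= 2 * sin(8 * omega)/omega = 16 * sinc(8 * omega/pi)

Answer: 2 * sin(8 * omega)/omega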